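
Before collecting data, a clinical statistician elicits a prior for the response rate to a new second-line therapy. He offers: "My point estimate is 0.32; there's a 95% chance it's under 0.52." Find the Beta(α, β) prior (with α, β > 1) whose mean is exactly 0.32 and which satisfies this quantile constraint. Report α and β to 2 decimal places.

α ≈ 5.07, β ≈ 10.77

With mean 0.32 fixed, write α = 0.32s, β = 0.68s where s = α+β.
Need P(θ < 0.52) = 0.95 under Beta(0.32s, 0.68s). Normal approximation: (q−m)/√(m(1−m)/s) ≈ z_{0.95} = 1.64, so s ≈ 0.32·0.68·(1.64)²/(0.52−0.32)² = 14.7.
At s = 14.7: P(θ<0.52) ≈ 0.944. Adjusting to match 0.95 gives s ≈ 15.84.
So α = 0.32·15.84 ≈ 5.07, β = 0.68·15.84 ≈ 10.77.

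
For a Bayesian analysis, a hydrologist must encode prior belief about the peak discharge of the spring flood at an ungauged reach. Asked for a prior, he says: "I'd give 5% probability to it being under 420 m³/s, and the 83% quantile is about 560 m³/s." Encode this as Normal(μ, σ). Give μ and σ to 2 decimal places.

μ = 508.60, σ = 53.87

For Normal(μ,σ), the p-quantile is μ + z_p·σ. Here z_{0.05} = -1.645, z_{0.83} = 0.9542.
So 420 = μ − 1.645σ and 560 = μ + 0.9542σ.
Subtracting: σ = (560 − 420)/(0.9542 − (-1.645)) = 53.87.
Then μ = 420 − (-1.645)·53.87 = 508.60.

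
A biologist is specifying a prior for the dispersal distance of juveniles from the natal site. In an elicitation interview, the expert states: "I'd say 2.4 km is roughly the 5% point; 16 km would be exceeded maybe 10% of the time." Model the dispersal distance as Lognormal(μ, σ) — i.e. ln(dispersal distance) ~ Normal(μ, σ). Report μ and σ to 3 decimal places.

If T ~ Lognormal(μ,σ) then ln T ~ Normal(μ,σ), so the p-quantile of ln T is μ + z_p·σ.
ln(2.4) = 0.8755 and ln(16) = 2.773; z_{0.05} = -1.645, z_{0.9} = 1.282.
σ = (2.773 − 0.8755)/(1.282 − (-1.645)) = 0.648.
μ = 0.8755 − (-1.645)·0.648 = 1.942.

μ ≈ 1.942, σ ≈ 0.648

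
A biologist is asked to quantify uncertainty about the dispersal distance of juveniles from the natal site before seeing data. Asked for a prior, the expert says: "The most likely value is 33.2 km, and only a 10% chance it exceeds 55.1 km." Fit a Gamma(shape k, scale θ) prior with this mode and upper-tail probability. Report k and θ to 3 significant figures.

k ≈ 8.36, θ ≈ 4.51

Gamma(k,θ) with k>1 has mode (k−1)θ, so θ = 33.2/(k−1).
Need P(X < 55.1) = 0.9 with θ tied to k this way. Start at k = 2, θ = 33.2: P(X<55.1) ≈ 0.494.
Too low — raise k to concentrate. Iterating converges to k ≈ 8.36.
Then θ = 33.2/(8.36−1) ≈ 4.51.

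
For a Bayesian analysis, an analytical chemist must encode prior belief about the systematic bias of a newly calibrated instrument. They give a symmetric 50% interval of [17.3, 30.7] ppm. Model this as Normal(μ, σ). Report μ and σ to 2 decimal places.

A symmetric 50% interval runs μ ± z·σ with z = 0.6745.
Half-width = 6.7, so σ = 6.7/0.6745 = 9.93.
μ is the interval midpoint, 24.00.

μ = 24.00, σ = 9.93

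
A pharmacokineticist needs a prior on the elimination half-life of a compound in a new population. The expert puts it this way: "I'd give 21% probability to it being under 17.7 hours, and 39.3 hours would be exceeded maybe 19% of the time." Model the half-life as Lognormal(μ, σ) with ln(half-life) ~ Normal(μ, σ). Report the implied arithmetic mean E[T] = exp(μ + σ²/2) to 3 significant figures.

If T ~ Lognormal(μ,σ) then ln T ~ Normal(μ,σ), so the p-quantile of ln T is μ + z_p·σ.
ln(17.7) = 2.874 and ln(39.3) = 3.671; z_{0.21} = -0.8064, z_{0.81} = 0.8779.
σ = (3.671 − 2.874)/(0.8779 − (-0.8064)) = 0.474.
μ = 2.874 − (-0.8064)·0.474 = 3.255.
E[T] = exp(μ + σ²/2) = exp(3.255 + 0.1121) = 29 hours.

E[T] ≈ 29 hours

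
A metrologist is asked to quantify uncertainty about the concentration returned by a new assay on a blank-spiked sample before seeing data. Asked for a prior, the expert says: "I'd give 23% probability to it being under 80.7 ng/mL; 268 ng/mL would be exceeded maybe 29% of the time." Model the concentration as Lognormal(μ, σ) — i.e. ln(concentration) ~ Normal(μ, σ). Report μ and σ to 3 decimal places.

If T ~ Lognormal(μ,σ) then ln T ~ Normal(μ,σ), so the p-quantile of ln T is μ + z_p·σ.
ln(80.7) = 4.391 and ln(268) = 5.591; z_{0.23} = -0.7388, z_{0.71} = 0.5534.
σ = (5.591 − 4.391)/(0.5534 − (-0.7388)) = 0.929.
μ = 4.391 − (-0.7388)·0.929 = 5.077.

μ ≈ 5.077, σ ≈ 0.929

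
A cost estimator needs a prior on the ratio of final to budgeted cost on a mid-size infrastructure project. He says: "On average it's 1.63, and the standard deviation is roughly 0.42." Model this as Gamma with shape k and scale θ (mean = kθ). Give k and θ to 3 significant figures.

For Gamma(k, scale θ): mean = kθ, variance = kθ², so CV = 1/√k.
CV = SD/mean = 0.42/1.63 = 0.2577, hence k = 1/CV² = 15.1.
Then θ = mean/k = 1.63/15.1 = 0.108.

k ≈ 15.1, θ ≈ 0.108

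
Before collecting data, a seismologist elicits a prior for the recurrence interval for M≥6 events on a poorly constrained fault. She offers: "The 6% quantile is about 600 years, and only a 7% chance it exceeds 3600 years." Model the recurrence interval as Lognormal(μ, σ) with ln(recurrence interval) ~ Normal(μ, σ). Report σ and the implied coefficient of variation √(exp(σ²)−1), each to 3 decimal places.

If T ~ Lognormal(μ,σ) then ln T ~ Normal(μ,σ), so the p-quantile of ln T is μ + z_p·σ.
ln(600) = 6.397 and ln(3600) = 8.189; z_{0.06} = -1.555, z_{0.93} = 1.476.
σ = (8.189 − 6.397)/(1.476 − (-1.555)) = 0.591.
μ = 6.397 − (-1.555)·0.591 = 7.316.
CV = √(exp(σ²)−1) = √(exp(0.3496)−1) = 0.647.

σ ≈ 0.591, CV ≈ 0.647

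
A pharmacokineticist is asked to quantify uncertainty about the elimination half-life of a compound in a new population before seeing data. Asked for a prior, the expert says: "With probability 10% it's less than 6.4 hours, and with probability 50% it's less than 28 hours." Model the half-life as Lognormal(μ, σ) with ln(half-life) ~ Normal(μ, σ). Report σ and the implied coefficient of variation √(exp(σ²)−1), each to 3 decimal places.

If T ~ Lognormal(μ,σ) then ln T ~ Normal(μ,σ), so the p-quantile of ln T is μ + z_p·σ.
ln(6.4) = 1.856 and ln(28) = 3.332; z_{0.1} = -1.282, z_{0.5} = 0.
σ = (3.332 − 1.856)/(0 − (-1.282)) = 1.152.
μ = 1.856 − (-1.282)·1.152 = 3.332.
CV = √(exp(σ²)−1) = √(exp(1.3263)−1) = 1.663.

σ ≈ 1.152, CV ≈ 1.663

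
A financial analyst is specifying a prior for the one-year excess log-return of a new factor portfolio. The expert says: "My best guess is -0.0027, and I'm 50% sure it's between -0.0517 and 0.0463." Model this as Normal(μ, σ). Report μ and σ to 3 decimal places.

μ = -0.003, σ = 0.073

A symmetric 50% interval runs μ ± z·σ with z = 0.6745.
Half-width = 0.049, so σ = 0.049/0.6745 = 0.073.
μ is the stated best guess, -0.003.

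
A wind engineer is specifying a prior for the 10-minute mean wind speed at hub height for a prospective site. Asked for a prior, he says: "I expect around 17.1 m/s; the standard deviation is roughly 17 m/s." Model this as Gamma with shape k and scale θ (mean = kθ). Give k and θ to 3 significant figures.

For Gamma(k, scale θ): mean = kθ, variance = kθ², so CV = 1/√k.
CV = SD/mean = 17/17.1 = 0.9942, hence k = 1/CV² = 1.01.
Then θ = mean/k = 17.1/1.01 = 16.9.

k ≈ 1.01, θ ≈ 16.9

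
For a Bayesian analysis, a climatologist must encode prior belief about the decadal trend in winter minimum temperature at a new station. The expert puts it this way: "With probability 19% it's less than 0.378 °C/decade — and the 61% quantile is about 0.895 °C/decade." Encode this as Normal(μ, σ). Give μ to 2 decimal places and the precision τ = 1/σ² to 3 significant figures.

μ = 0.77, τ = 5.01

The p-quantile of Normal(μ,σ) is μ + z_p·σ, with z_{0.19} = -0.8779 and z_{0.61} = 0.2793.
Eliminate σ: μ = (z₂·x₁ − z₁·x₂)/(z₂ − z₁) = (0.2793·0.378 − (-0.8779)·0.895)/1.157 = 0.77.
Then σ = (x₂ − x₁)/(z₂ − z₁) = (0.895 − 0.378)/1.157 = 0.45.
Precision τ = 1/σ² = 1/0.4468² = 5.01.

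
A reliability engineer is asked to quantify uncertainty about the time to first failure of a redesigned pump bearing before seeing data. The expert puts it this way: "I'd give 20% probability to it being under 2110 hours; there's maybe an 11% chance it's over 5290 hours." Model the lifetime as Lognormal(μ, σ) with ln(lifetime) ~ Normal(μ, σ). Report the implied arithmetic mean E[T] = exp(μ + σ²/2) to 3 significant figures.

If T ~ Lognormal(μ,σ) then ln T ~ Normal(μ,σ), so the p-quantile of ln T is μ + z_p·σ.
ln(2110) = 7.654 and ln(5290) = 8.574; z_{0.2} = -0.8416, z_{0.89} = 1.227.
σ = (8.574 − 7.654)/(1.227 − (-0.8416)) = 0.444.
μ = 7.654 − (-0.8416)·0.444 = 8.028.
E[T] = exp(μ + σ²/2) = exp(8.028 + 0.0988) = 3390 hours.

E[T] ≈ 3390 hours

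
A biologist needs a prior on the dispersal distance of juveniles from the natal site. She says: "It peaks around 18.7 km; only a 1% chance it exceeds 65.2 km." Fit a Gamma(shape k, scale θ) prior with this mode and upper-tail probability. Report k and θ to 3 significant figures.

k ≈ 3.78, θ ≈ 6.73

Gamma(k,θ) with k>1 has mode (k−1)θ, so θ = 18.7/(k−1).
Need P(X < 65.2) = 0.99 with θ tied to k this way. Start at k = 2, θ = 18.7: P(X<65.2) ≈ 0.863.
Too low — raise k to concentrate. Iterating converges to k ≈ 3.78.
Then θ = 18.7/(3.78−1) ≈ 6.73.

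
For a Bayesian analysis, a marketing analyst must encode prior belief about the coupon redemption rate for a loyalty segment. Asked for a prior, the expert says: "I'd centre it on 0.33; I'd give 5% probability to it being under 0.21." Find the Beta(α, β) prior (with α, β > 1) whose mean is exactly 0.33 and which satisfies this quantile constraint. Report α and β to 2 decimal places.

α ≈ 12.25, β ≈ 24.87

With mean 0.33 fixed, write α = 0.33s, β = 0.67s where s = α+β.
Need P(θ < 0.21) = 0.05 under Beta(0.33s, 0.67s). Normal approximation: (q−m)/√(m(1−m)/s) ≈ z_{0.05} = -1.64, so s ≈ 0.33·0.67·(-1.64)²/(0.21−0.33)² = 41.5.
At s = 41.5: P(θ<0.21) ≈ 0.040. Adjusting to match 0.05 gives s ≈ 37.11.
So α = 0.33·37.11 ≈ 12.25, β = 0.67·37.11 ≈ 24.87.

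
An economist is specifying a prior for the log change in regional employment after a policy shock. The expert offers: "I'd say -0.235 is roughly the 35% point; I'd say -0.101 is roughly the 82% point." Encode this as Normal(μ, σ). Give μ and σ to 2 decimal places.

For Normal(μ,σ), the p-quantile is μ + z_p·σ. Here z_{0.35} = -0.3853, z_{0.82} = 0.9154.
So -0.235 = μ − 0.3853σ and -0.101 = μ + 0.9154σ.
Subtracting: σ = (-0.101 − -0.235)/(0.9154 − (-0.3853)) = 0.10.
Then μ = -0.235 − (-0.3853)·0.10 = -0.20.

μ = -0.20, σ = 0.10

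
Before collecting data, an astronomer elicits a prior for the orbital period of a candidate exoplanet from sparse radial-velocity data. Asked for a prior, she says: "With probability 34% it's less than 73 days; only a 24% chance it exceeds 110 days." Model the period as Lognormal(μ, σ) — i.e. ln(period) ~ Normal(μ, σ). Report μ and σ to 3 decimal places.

If T ~ Lognormal(μ,σ) then ln T ~ Normal(μ,σ), so the p-quantile of ln T is μ + z_p·σ.
ln(73) = 4.29 and ln(110) = 4.7; z_{0.34} = -0.4125, z_{0.76} = 0.7063.
σ = (4.7 − 4.29)/(0.7063 − (-0.4125)) = 0.366.
μ = 4.29 − (-0.4125)·0.366 = 4.442.

μ ≈ 4.442, σ ≈ 0.366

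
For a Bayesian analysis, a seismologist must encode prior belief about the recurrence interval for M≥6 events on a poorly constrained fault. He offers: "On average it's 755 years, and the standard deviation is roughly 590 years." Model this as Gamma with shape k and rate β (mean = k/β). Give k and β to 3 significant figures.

For Gamma(k, rate β): mean = k/β, variance = k/β², so CV = 1/√k.
CV = SD/mean = 590/755 = 0.7815, hence k = 1/CV² = 1.64.
Then β = k/mean = 1.64/755 = 0.00217.

k ≈ 1.64, β ≈ 0.00217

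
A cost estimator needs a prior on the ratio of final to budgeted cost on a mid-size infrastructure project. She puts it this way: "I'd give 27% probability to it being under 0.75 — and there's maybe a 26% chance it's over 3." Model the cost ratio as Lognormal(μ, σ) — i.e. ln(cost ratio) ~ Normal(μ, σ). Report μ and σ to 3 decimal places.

μ ≈ 0.389, σ ≈ 1.104

If T ~ Lognormal(μ,σ) then ln T ~ Normal(μ,σ), so the p-quantile of ln T is μ + z_p·σ.
ln(0.75) = -0.2877 and ln(3) = 1.099; z_{0.27} = -0.6128, z_{0.74} = 0.6433.
σ = (1.099 − -0.2877)/(0.6433 − (-0.6128)) = 1.104.
μ = -0.2877 − (-0.6128)·1.104 = 0.389.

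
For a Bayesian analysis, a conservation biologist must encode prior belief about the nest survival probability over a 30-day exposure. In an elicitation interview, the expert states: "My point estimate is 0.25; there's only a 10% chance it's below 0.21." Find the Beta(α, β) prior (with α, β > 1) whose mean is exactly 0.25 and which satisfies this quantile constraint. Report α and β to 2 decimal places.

α ≈ 46.57, β ≈ 139.72

With mean 0.25 fixed, write α = 0.25s, β = 0.75s where s = α+β.
Need P(θ < 0.21) = 0.1 under Beta(0.25s, 0.75s). Normal approximation: (q−m)/√(m(1−m)/s) ≈ z_{0.1} = -1.28, so s ≈ 0.25·0.75·(-1.28)²/(0.21−0.25)² = 192.5.
At s = 192.5: P(θ<0.21) ≈ 0.096. Adjusting to match 0.1 gives s ≈ 186.29.
So α = 0.25·186.29 ≈ 46.57, β = 0.75·186.29 ≈ 139.72.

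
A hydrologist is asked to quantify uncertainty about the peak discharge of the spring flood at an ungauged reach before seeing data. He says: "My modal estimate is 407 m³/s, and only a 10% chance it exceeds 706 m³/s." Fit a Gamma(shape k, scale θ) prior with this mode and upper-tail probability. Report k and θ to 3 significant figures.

k ≈ 7.25, θ ≈ 65.1

Gamma(k,θ) with k>1 has mode (k−1)θ, so θ = 407/(k−1).
Need P(X < 706) = 0.9 with θ tied to k this way. Start at k = 2, θ = 407: P(X<706) ≈ 0.517.
Too low — raise k to concentrate. Iterating converges to k ≈ 7.25.
Then θ = 407/(7.25−1) ≈ 65.1.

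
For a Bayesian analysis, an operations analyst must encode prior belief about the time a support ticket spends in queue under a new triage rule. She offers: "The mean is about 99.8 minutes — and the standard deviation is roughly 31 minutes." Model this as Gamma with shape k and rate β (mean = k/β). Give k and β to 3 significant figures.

For Gamma(k, rate β): mean = k/β, variance = k/β², so CV = 1/√k.
CV = SD/mean = 31/99.8 = 0.3106, hence k = 1/CV² = 10.4.
Then β = k/mean = 10.4/99.8 = 0.104.

k ≈ 10.4, β ≈ 0.104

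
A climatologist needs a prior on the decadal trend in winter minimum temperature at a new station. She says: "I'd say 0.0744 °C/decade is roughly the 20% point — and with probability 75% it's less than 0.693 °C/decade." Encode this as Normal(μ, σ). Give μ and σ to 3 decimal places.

For Normal(μ,σ), the p-quantile is μ + z_p·σ. Here z_{0.2} = -0.8416, z_{0.75} = 0.6745.
So 0.0744 = μ − 0.8416σ and 0.693 = μ + 0.6745σ.
Subtracting: σ = (0.693 − 0.0744)/(0.6745 − (-0.8416)) = 0.408.
Then μ = 0.0744 − (-0.8416)·0.408 = 0.418.

μ = 0.418, σ = 0.408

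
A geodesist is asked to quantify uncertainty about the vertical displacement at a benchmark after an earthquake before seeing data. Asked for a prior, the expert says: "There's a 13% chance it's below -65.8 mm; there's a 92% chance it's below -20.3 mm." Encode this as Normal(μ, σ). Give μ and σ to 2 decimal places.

μ = -45.55, σ = 17.97

For Normal(μ,σ), the p-quantile is μ + z_p·σ. Here z_{0.13} = -1.126, z_{0.92} = 1.405.
So -65.8 = μ − 1.126σ and -20.3 = μ + 1.405σ.
Subtracting: σ = (-20.3 − -65.8)/(1.405 − (-1.126)) = 17.97.
Then μ = -65.8 − (-1.126)·17.97 = -45.55.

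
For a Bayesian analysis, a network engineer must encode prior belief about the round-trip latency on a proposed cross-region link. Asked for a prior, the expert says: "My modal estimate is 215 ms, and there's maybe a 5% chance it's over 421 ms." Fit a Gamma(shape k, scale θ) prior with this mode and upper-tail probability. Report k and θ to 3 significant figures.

k ≈ 7.15, θ ≈ 35

Gamma(k,θ) with k>1 has mode (k−1)θ, so θ = 215/(k−1).
Need P(X < 421) = 0.95 with θ tied to k this way. Start at k = 2, θ = 215: P(X<421) ≈ 0.583.
Too low — raise k to concentrate. Iterating converges to k ≈ 7.15.
Then θ = 215/(7.15−1) ≈ 35.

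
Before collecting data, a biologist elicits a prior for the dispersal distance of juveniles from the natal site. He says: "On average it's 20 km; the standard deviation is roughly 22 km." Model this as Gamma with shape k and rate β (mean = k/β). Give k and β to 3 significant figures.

For Gamma(k, rate β): mean = k/β, variance = k/β², so CV = 1/√k.
CV = SD/mean = 22/20 = 1.1, hence k = 1/CV² = 0.826.
Then β = k/mean = 0.826/20 = 0.0413.

k ≈ 0.826, β ≈ 0.0413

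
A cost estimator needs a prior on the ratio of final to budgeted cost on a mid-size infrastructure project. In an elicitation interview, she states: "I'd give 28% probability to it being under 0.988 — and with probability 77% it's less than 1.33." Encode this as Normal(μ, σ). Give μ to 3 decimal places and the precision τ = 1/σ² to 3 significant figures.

The p-quantile of Normal(μ,σ) is μ + z_p·σ, with z_{0.28} = -0.5828 and z_{0.77} = 0.7388.
Eliminate σ: μ = (z₂·x₁ − z₁·x₂)/(z₂ − z₁) = (0.7388·0.988 − (-0.5828)·1.33)/1.322 = 1.139.
Then σ = (x₂ − x₁)/(z₂ − z₁) = (1.33 − 0.988)/1.322 = 0.259.
Precision τ = 1/σ² = 1/0.2588² = 14.9.

μ = 1.139, τ = 14.9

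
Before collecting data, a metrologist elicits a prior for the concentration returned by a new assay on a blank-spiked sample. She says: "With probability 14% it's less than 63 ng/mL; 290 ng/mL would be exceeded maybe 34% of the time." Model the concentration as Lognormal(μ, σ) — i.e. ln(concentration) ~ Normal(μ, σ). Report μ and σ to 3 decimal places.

If T ~ Lognormal(μ,σ) then ln T ~ Normal(μ,σ), so the p-quantile of ln T is μ + z_p·σ.
ln(63) = 4.143 and ln(290) = 5.67; z_{0.14} = -1.08, z_{0.66} = 0.4125.
σ = (5.67 − 4.143)/(0.4125 − (-1.08)) = 1.023.
μ = 4.143 − (-1.08)·1.023 = 5.248.

μ ≈ 5.248, σ ≈ 1.023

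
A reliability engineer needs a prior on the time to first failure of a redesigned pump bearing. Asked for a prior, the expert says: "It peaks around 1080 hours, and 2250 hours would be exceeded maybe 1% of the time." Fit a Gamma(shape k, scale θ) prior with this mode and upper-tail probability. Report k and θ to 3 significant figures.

k ≈ 10, θ ≈ 119

Gamma(k,θ) with k>1 has mode (k−1)θ, so θ = 1080/(k−1).
Need P(X < 2250) = 0.99 with θ tied to k this way. Start at k = 2, θ = 1080: P(X<2250) ≈ 0.616.
Too low — raise k to concentrate. Iterating converges to k ≈ 10.
Then θ = 1080/(10−1) ≈ 119.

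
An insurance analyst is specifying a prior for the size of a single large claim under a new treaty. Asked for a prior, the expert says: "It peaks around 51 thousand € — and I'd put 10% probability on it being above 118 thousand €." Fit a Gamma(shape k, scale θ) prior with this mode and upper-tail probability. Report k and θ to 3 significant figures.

k ≈ 3.73, θ ≈ 18.7

Gamma(k,θ) with k>1 has mode (k−1)θ, so θ = 51/(k−1).
Need P(X < 118) = 0.9 with θ tied to k this way. Start at k = 2, θ = 51: P(X<118) ≈ 0.672.
Too low — raise k to concentrate. Iterating converges to k ≈ 3.73.
Then θ = 51/(3.73−1) ≈ 18.7.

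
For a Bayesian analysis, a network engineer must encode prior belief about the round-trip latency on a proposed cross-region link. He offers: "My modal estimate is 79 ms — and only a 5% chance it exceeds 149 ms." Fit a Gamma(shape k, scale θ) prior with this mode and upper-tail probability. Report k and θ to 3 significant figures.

Gamma(k,θ) with k>1 has mode (k−1)θ, so θ = 79/(k−1).
Need P(X < 149) = 0.95 with θ tied to k this way. Start at k = 2, θ = 79: P(X<149) ≈ 0.562.
Too low — raise k to concentrate. Iterating converges to k ≈ 7.91.
Then θ = 79/(7.91−1) ≈ 11.4.

k ≈ 7.91, θ ≈ 11.4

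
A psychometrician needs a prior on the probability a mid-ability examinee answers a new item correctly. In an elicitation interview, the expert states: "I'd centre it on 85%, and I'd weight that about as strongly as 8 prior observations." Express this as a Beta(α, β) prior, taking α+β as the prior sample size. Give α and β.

α = 6.8, β = 1.2

Under the effective-sample-size interpretation, Beta(α, β) has prior mean α/(α+β) and prior sample size α+β.
So α+β = 8 and α/(α+β) = 0.85, giving α = 0.85·8 = 6.8 and β = 8 − 6.8 = 1.2.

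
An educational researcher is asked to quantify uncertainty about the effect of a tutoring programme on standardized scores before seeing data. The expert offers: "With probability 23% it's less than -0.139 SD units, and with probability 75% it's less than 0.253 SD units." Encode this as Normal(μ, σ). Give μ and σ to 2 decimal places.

μ = 0.07, σ = 0.28

For Normal(μ,σ), the p-quantile is μ + z_p·σ. Here z_{0.23} = -0.7388, z_{0.75} = 0.6745.
So -0.139 = μ − 0.7388σ and 0.253 = μ + 0.6745σ.
Subtracting: σ = (0.253 − -0.139)/(0.6745 − (-0.7388)) = 0.28.
Then μ = -0.139 − (-0.7388)·0.28 = 0.07.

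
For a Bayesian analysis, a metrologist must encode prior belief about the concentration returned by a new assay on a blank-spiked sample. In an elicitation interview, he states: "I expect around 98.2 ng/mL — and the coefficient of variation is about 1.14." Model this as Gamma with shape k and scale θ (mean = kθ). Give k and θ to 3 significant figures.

For Gamma(k, scale θ): mean = kθ, variance = kθ², so CV = 1/√k.
CV = 1.14, hence k = 1/CV² = 0.769.
Then θ = mean/k = 98.2/0.769 = 128.

k ≈ 0.769, θ ≈ 128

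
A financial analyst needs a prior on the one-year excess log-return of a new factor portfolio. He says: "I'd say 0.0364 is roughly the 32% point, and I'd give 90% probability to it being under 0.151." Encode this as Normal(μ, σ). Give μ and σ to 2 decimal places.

μ = 0.07, σ = 0.07

The p-quantile of Normal(μ,σ) is μ + z_p·σ, with z_{0.32} = -0.4677 and z_{0.9} = 1.282.
Eliminate σ: μ = (z₂·x₁ − z₁·x₂)/(z₂ − z₁) = (1.282·0.0364 − (-0.4677)·0.151)/1.749 = 0.07.
Then σ = (x₂ − x₁)/(z₂ − z₁) = (0.151 − 0.0364)/1.749 = 0.07.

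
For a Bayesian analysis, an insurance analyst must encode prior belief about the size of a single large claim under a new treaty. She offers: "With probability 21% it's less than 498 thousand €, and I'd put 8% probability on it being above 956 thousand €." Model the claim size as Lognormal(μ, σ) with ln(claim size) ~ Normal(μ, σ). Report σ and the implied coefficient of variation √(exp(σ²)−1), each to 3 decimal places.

If T ~ Lognormal(μ,σ) then ln T ~ Normal(μ,σ), so the p-quantile of ln T is μ + z_p·σ.
ln(498) = 6.211 and ln(956) = 6.863; z_{0.21} = -0.8064, z_{0.92} = 1.405.
σ = (6.863 − 6.211)/(1.405 − (-0.8064)) = 0.295.
μ = 6.211 − (-0.8064)·0.295 = 6.448.
CV = √(exp(σ²)−1) = √(exp(0.0870)−1) = 0.301.

σ ≈ 0.295, CV ≈ 0.301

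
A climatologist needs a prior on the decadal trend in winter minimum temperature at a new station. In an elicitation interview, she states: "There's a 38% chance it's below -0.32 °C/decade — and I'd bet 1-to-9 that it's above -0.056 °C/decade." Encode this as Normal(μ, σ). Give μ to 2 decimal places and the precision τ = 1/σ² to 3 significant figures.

μ = -0.27, τ = 36.1

For Normal(μ,σ), the p-quantile is μ + z_p·σ. Here z_{0.38} = -0.3055, z_{0.9} = 1.282.
So -0.32 = μ − 0.3055σ and -0.056 = μ + 1.282σ.
Subtracting: σ = (-0.056 − -0.32)/(1.282 − (-0.3055)) = 0.17.
Then μ = -0.32 − (-0.3055)·0.17 = -0.27.
Precision τ = 1/σ² = 1/0.1663² = 36.1.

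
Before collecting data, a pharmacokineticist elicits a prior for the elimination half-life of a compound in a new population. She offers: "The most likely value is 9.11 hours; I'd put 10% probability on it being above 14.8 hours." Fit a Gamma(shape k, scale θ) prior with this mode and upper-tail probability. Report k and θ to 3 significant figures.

k ≈ 9, θ ≈ 1.14

Gamma(k,θ) with k>1 has mode (k−1)θ, so θ = 9.11/(k−1).
Need P(X < 14.8) = 0.9 with θ tied to k this way. Start at k = 2, θ = 9.11: P(X<14.8) ≈ 0.483.
Too low — raise k to concentrate. Iterating converges to k ≈ 9.
Then θ = 9.11/(9−1) ≈ 1.14.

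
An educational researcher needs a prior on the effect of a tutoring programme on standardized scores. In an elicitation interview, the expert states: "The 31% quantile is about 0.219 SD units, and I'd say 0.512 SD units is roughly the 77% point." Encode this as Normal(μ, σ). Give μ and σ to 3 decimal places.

μ = 0.337, σ = 0.237

The p-quantile of Normal(μ,σ) is μ + z_p·σ, with z_{0.31} = -0.4959 and z_{0.77} = 0.7388.
Eliminate σ: μ = (z₂·x₁ − z₁·x₂)/(z₂ − z₁) = (0.7388·0.219 − (-0.4959)·0.512)/1.235 = 0.337.
Then σ = (x₂ − x₁)/(z₂ − z₁) = (0.512 − 0.219)/1.235 = 0.237.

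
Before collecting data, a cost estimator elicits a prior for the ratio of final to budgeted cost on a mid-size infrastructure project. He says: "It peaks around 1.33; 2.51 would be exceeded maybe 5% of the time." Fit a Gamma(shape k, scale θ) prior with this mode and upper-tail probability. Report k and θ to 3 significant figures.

Gamma(k,θ) with k>1 has mode (k−1)θ, so θ = 1.33/(k−1).
Need P(X < 2.51) = 0.95 with θ tied to k this way. Start at k = 2, θ = 1.33: P(X<2.51) ≈ 0.563.
Too low — raise k to concentrate. Iterating converges to k ≈ 7.89.
Then θ = 1.33/(7.89−1) ≈ 0.193.

k ≈ 7.89, θ ≈ 0.193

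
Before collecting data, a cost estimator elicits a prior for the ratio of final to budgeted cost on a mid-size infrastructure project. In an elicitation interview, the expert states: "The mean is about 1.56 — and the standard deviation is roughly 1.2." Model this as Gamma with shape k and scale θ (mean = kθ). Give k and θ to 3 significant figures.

k ≈ 1.69, θ ≈ 0.923

For Gamma(k, scale θ): mean = kθ, variance = kθ², so CV = 1/√k.
CV = SD/mean = 1.2/1.56 = 0.7692, hence k = 1/CV² = 1.69.
Then θ = mean/k = 1.56/1.69 = 0.923.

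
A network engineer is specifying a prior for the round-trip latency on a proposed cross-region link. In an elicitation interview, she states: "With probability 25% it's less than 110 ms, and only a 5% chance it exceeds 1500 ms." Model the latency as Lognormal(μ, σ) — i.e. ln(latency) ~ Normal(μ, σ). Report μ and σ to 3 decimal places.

If T ~ Lognormal(μ,σ) then ln T ~ Normal(μ,σ), so the p-quantile of ln T is μ + z_p·σ.
ln(110) = 4.7 and ln(1500) = 7.313; z_{0.25} = -0.6745, z_{0.95} = 1.645.
σ = (7.313 − 4.7)/(1.645 − (-0.6745)) = 1.126.
μ = 4.7 − (-0.6745)·1.126 = 5.460.

μ ≈ 5.460, σ ≈ 1.126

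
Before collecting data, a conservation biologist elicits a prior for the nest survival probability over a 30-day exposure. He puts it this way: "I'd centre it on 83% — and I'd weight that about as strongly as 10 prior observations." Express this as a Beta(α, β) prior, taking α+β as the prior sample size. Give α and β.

Under the effective-sample-size interpretation, Beta(α, β) has prior mean α/(α+β) and prior sample size α+β.
So α+β = 10 and α/(α+β) = 0.83, giving α = 0.83·10 = 8.3 and β = 10 − 8.3 = 1.7.

α = 8.3, β = 1.7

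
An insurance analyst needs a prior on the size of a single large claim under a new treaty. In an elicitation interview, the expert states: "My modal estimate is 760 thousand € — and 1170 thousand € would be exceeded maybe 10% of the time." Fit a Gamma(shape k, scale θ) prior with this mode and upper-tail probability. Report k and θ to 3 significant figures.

k ≈ 11, θ ≈ 75.7

Gamma(k,θ) with k>1 has mode (k−1)θ, so θ = 760/(k−1).
Need P(X < 1170) = 0.9 with θ tied to k this way. Start at k = 2, θ = 760: P(X<1170) ≈ 0.455.
Too low — raise k to concentrate. Iterating converges to k ≈ 11.
Then θ = 760/(11−1) ≈ 75.7.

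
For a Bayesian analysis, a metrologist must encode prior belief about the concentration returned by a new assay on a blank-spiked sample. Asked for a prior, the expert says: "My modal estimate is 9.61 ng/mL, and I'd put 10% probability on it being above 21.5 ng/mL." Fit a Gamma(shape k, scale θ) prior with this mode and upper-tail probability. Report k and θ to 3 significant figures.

Gamma(k,θ) with k>1 has mode (k−1)θ, so θ = 9.61/(k−1).
Need P(X < 21.5) = 0.9 with θ tied to k this way. Start at k = 2, θ = 9.61: P(X<21.5) ≈ 0.654.
Too low — raise k to concentrate. Iterating converges to k ≈ 3.97.
Then θ = 9.61/(3.97−1) ≈ 3.24.

k ≈ 3.97, θ ≈ 3.24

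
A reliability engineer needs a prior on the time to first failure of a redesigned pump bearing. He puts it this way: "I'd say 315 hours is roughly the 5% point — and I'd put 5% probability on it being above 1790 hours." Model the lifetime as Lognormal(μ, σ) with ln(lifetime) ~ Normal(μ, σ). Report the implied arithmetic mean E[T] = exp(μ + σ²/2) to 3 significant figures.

If T ~ Lognormal(μ,σ) then ln T ~ Normal(μ,σ), so the p-quantile of ln T is μ + z_p·σ.
ln(315) = 5.753 and ln(1790) = 7.49; z_{0.05} = -1.645, z_{0.95} = 1.645.
σ = (7.49 − 5.753)/(1.645 − (-1.645)) = 0.528.
μ = 5.753 − (-1.645)·0.528 = 6.621.
E[T] = exp(μ + σ²/2) = exp(6.621 + 0.1395) = 863 hours.

E[T] ≈ 863 hours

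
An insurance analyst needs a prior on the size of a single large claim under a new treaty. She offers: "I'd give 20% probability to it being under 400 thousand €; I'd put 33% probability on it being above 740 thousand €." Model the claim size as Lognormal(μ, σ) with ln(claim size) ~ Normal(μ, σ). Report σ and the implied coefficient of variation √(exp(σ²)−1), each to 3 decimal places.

σ ≈ 0.480, CV ≈ 0.509

If T ~ Lognormal(μ,σ) then ln T ~ Normal(μ,σ), so the p-quantile of ln T is μ + z_p·σ.
ln(400) = 5.991 and ln(740) = 6.607; z_{0.2} = -0.8416, z_{0.67} = 0.4399.
σ = (6.607 − 5.991)/(0.4399 − (-0.8416)) = 0.480.
μ = 5.991 − (-0.8416)·0.480 = 6.395.
CV = √(exp(σ²)−1) = √(exp(0.2304)−1) = 0.509.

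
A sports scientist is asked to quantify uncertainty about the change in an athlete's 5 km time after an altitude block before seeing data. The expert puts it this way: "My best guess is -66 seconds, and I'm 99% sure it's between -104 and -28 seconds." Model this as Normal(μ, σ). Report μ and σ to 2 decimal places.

μ = -66.00, σ = 14.75

A symmetric 99% interval runs μ ± z·σ with z = 2.576.
Half-width = 38, so σ = 38/2.576 = 14.75.
μ is the stated best guess, -66.00.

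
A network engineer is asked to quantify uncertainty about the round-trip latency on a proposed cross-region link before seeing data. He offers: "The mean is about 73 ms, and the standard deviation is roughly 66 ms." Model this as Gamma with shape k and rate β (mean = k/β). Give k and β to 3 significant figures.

k ≈ 1.22, β ≈ 0.0168

For Gamma(k, rate β): mean = k/β, variance = k/β², so CV = 1/√k.
CV = SD/mean = 66/73 = 0.9041, hence k = 1/CV² = 1.22.
Then β = k/mean = 1.22/73 = 0.0168.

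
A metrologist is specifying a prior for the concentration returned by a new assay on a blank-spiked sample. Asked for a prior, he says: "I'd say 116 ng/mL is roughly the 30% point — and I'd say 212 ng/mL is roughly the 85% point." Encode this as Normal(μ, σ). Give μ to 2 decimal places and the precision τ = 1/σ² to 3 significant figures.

μ = 148.25, τ = 0.000264

The p-quantile of Normal(μ,σ) is μ + z_p·σ, with z_{0.3} = -0.5244 and z_{0.85} = 1.036.
Eliminate σ: μ = (z₂·x₁ − z₁·x₂)/(z₂ − z₁) = (1.036·116 − (-0.5244)·212)/1.561 = 148.25.
Then σ = (x₂ − x₁)/(z₂ − z₁) = (212 − 116)/1.561 = 61.51.
Precision τ = 1/σ² = 1/61.51² = 0.000264.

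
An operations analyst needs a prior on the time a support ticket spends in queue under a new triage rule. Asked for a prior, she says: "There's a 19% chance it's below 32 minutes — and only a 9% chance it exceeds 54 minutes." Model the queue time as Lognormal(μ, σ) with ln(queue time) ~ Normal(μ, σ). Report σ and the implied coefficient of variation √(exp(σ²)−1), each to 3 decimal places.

If T ~ Lognormal(μ,σ) then ln T ~ Normal(μ,σ), so the p-quantile of ln T is μ + z_p·σ.
ln(32) = 3.466 and ln(54) = 3.989; z_{0.19} = -0.8779, z_{0.91} = 1.341.
σ = (3.989 − 3.466)/(1.341 − (-0.8779)) = 0.236.
μ = 3.466 − (-0.8779)·0.236 = 3.673.
CV = √(exp(σ²)−1) = √(exp(0.0556)−1) = 0.239.

σ ≈ 0.236, CV ≈ 0.239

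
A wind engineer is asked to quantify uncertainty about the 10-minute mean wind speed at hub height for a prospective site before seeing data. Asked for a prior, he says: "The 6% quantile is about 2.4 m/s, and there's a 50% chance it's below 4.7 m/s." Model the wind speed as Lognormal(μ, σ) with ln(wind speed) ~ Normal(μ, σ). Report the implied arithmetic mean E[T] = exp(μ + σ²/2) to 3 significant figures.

If T ~ Lognormal(μ,σ) then ln T ~ Normal(μ,σ), so the p-quantile of ln T is μ + z_p·σ.
ln(2.4) = 0.8755 and ln(4.7) = 1.548; z_{0.06} = -1.555, z_{0.5} = 0.
σ = (1.548 − 0.8755)/(0 − (-1.555)) = 0.432.
μ = 0.8755 − (-1.555)·0.432 = 1.548.
E[T] = exp(μ + σ²/2) = exp(1.548 + 0.0934) = 5.16 m/s.

E[T] ≈ 5.16 m/s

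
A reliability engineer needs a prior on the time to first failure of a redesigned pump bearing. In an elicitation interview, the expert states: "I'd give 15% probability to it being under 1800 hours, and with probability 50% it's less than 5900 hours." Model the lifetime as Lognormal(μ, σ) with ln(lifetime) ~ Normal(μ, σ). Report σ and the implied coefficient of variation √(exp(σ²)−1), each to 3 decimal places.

If T ~ Lognormal(μ,σ) then ln T ~ Normal(μ,σ), so the p-quantile of ln T is μ + z_p·σ.
ln(1800) = 7.496 and ln(5900) = 8.683; z_{0.15} = -1.036, z_{0.5} = 0.
σ = (8.683 − 7.496)/(0 − (-1.036)) = 1.145.
μ = 7.496 − (-1.036)·1.145 = 8.683.
CV = √(exp(σ²)−1) = √(exp(1.3120)−1) = 1.647.

σ ≈ 1.145, CV ≈ 1.647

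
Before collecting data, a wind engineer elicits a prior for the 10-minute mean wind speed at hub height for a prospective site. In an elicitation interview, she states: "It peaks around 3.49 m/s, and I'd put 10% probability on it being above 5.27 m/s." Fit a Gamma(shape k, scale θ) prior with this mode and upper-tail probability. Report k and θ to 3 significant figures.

Gamma(k,θ) with k>1 has mode (k−1)θ, so θ = 3.49/(k−1).
Need P(X < 5.27) = 0.9 with θ tied to k this way. Start at k = 2, θ = 3.49: P(X<5.27) ≈ 0.446.
Too low — raise k to concentrate. Iterating converges to k ≈ 12.
Then θ = 3.49/(12−1) ≈ 0.318.

k ≈ 12, θ ≈ 0.318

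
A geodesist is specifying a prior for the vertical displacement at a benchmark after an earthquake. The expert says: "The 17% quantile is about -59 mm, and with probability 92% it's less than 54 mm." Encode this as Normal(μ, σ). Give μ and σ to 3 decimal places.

The p-quantile of Normal(μ,σ) is μ + z_p·σ, with z_{0.17} = -0.9542 and z_{0.92} = 1.405.
Eliminate σ: μ = (z₂·x₁ − z₁·x₂)/(z₂ − z₁) = (1.405·-59 − (-0.9542)·54)/2.359 = -13.298.
Then σ = (x₂ − x₁)/(z₂ − z₁) = (54 − -59)/2.359 = 47.897.

μ = -13.298, σ = 47.897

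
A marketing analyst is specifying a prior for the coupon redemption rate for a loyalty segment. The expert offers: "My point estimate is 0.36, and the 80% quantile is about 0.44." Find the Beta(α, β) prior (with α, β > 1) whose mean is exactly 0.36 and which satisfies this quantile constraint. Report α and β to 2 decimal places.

With mean 0.36 fixed, write α = 0.36s, β = 0.64s where s = α+β.
Need P(θ < 0.44) = 0.8 under Beta(0.36s, 0.64s). Normal approximation: (q−m)/√(m(1−m)/s) ≈ z_{0.8} = 0.842, so s ≈ 0.36·0.64·(0.842)²/(0.44−0.36)² = 25.5.
At s = 25.5: P(θ<0.44) ≈ 0.803. Adjusting to match 0.8 gives s ≈ 24.87.
So α = 0.36·24.87 ≈ 8.95, β = 0.64·24.87 ≈ 15.92.

α ≈ 8.95, β ≈ 15.92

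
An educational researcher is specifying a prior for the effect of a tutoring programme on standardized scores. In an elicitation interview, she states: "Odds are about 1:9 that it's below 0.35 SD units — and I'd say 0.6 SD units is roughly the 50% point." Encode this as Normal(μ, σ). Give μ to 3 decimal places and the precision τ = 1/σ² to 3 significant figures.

μ = 0.600, τ = 26.3

For Normal(μ,σ), the p-quantile is μ + z_p·σ. Here z_{0.1} = -1.282, z_{0.5} = 0.
So 0.35 = μ − 1.282σ and 0.6 = μ + 0σ.
Subtracting: σ = (0.6 − 0.35)/(0 − (-1.282)) = 0.195.
Then μ = 0.35 − (-1.282)·0.195 = 0.600.
Precision τ = 1/σ² = 1/0.1951² = 26.3.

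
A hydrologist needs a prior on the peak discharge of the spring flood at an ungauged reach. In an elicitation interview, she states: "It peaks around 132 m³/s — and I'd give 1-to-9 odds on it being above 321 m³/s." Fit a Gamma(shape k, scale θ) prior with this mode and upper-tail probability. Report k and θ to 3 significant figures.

k ≈ 3.43, θ ≈ 54.2

Gamma(k,θ) with k>1 has mode (k−1)θ, so θ = 132/(k−1).
Need P(X < 321) = 0.9 with θ tied to k this way. Start at k = 2, θ = 132: P(X<321) ≈ 0.698.
Too low — raise k to concentrate. Iterating converges to k ≈ 3.43.
Then θ = 132/(3.43−1) ≈ 54.2.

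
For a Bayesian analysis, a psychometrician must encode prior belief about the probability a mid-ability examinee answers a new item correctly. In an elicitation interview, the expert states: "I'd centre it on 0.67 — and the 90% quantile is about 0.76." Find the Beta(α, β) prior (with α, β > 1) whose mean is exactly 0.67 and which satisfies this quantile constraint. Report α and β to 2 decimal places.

With mean 0.67 fixed, write α = 0.67s, β = 0.33s where s = α+β.
Need P(θ < 0.76) = 0.9 under Beta(0.67s, 0.33s). Normal approximation: (q−m)/√(m(1−m)/s) ≈ z_{0.9} = 1.28, so s ≈ 0.67·0.33·(1.28)²/(0.76−0.67)² = 44.8.
At s = 44.8: P(θ<0.76) ≈ 0.906. Adjusting to match 0.9 gives s ≈ 42.63.
So α = 0.67·42.63 ≈ 28.56, β = 0.33·42.63 ≈ 14.07.

α ≈ 28.56, β ≈ 14.07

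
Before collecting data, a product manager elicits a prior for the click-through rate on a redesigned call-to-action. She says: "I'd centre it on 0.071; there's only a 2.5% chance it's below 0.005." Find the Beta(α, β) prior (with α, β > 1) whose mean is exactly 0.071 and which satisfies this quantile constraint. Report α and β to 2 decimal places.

α ≈ 1.44, β ≈ 18.89

With mean 0.071 fixed, write α = 0.071s, β = 0.929s where s = α+β.
Need P(θ < 0.005) = 0.025 under Beta(0.071s, 0.929s). Normal approximation: (q−m)/√(m(1−m)/s) ≈ z_{0.025} = -1.96, so s ≈ 0.071·0.929·(-1.96)²/(0.005−0.071)² = 58.2.
At s = 58.2: P(θ<0.005) ≈ 0.000. Adjusting to match 0.025 gives s ≈ 20.34.
So α = 0.071·20.34 ≈ 1.44, β = 0.929·20.34 ≈ 18.89.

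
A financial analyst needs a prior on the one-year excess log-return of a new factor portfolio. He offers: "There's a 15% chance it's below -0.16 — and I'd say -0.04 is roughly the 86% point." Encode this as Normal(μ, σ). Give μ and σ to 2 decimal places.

μ = -0.10, σ = 0.06

The p-quantile of Normal(μ,σ) is μ + z_p·σ, with z_{0.15} = -1.036 and z_{0.86} = 1.08.
Eliminate σ: μ = (z₂·x₁ − z₁·x₂)/(z₂ − z₁) = (1.08·-0.16 − (-1.036)·-0.04)/2.117 = -0.10.
Then σ = (x₂ − x₁)/(z₂ − z₁) = (-0.04 − -0.16)/2.117 = 0.06.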